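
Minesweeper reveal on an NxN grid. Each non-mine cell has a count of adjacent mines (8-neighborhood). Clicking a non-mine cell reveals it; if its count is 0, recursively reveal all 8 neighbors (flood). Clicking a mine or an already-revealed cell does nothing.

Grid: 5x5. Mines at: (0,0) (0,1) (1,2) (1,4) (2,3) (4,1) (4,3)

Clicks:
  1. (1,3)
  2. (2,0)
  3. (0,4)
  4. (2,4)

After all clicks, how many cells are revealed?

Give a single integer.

Click 1 (1,3) count=3: revealed 1 new [(1,3)] -> total=1
Click 2 (2,0) count=0: revealed 6 new [(1,0) (1,1) (2,0) (2,1) (3,0) (3,1)] -> total=7
Click 3 (0,4) count=1: revealed 1 new [(0,4)] -> total=8
Click 4 (2,4) count=2: revealed 1 new [(2,4)] -> total=9

Answer: 9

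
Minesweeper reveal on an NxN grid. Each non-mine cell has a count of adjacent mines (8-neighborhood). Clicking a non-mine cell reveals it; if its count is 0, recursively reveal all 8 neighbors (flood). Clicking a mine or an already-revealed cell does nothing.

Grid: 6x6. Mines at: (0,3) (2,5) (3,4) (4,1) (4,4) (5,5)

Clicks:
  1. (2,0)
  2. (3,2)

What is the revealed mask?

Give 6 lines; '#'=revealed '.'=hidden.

Answer: ###...
####..
####..
####..
......
......

Derivation:
Click 1 (2,0) count=0: revealed 15 new [(0,0) (0,1) (0,2) (1,0) (1,1) (1,2) (1,3) (2,0) (2,1) (2,2) (2,3) (3,0) (3,1) (3,2) (3,3)] -> total=15
Click 2 (3,2) count=1: revealed 0 new [(none)] -> total=15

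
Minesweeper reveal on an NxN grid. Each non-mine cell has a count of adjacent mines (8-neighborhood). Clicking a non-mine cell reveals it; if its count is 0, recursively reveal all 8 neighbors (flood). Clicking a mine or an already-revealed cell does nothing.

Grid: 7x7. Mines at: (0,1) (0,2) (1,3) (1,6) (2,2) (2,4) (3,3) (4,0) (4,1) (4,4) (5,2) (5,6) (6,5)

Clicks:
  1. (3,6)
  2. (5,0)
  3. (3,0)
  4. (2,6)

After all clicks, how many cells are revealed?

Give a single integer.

Click 1 (3,6) count=0: revealed 6 new [(2,5) (2,6) (3,5) (3,6) (4,5) (4,6)] -> total=6
Click 2 (5,0) count=2: revealed 1 new [(5,0)] -> total=7
Click 3 (3,0) count=2: revealed 1 new [(3,0)] -> total=8
Click 4 (2,6) count=1: revealed 0 new [(none)] -> total=8

Answer: 8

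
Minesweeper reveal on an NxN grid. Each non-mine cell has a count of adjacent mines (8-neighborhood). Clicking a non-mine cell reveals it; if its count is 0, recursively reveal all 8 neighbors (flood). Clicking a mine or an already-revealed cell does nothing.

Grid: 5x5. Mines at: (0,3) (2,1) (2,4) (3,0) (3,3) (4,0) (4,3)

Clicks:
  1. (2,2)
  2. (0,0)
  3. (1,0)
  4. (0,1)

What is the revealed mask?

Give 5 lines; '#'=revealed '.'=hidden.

Answer: ###..
###..
..#..
.....
.....

Derivation:
Click 1 (2,2) count=2: revealed 1 new [(2,2)] -> total=1
Click 2 (0,0) count=0: revealed 6 new [(0,0) (0,1) (0,2) (1,0) (1,1) (1,2)] -> total=7
Click 3 (1,0) count=1: revealed 0 new [(none)] -> total=7
Click 4 (0,1) count=0: revealed 0 new [(none)] -> total=7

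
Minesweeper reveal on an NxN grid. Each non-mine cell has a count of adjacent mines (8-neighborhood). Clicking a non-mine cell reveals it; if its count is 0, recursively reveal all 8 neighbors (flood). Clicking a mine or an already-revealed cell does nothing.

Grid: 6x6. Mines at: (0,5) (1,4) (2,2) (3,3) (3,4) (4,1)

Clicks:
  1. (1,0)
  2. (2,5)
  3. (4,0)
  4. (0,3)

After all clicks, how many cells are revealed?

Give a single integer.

Answer: 14

Derivation:
Click 1 (1,0) count=0: revealed 12 new [(0,0) (0,1) (0,2) (0,3) (1,0) (1,1) (1,2) (1,3) (2,0) (2,1) (3,0) (3,1)] -> total=12
Click 2 (2,5) count=2: revealed 1 new [(2,5)] -> total=13
Click 3 (4,0) count=1: revealed 1 new [(4,0)] -> total=14
Click 4 (0,3) count=1: revealed 0 new [(none)] -> total=14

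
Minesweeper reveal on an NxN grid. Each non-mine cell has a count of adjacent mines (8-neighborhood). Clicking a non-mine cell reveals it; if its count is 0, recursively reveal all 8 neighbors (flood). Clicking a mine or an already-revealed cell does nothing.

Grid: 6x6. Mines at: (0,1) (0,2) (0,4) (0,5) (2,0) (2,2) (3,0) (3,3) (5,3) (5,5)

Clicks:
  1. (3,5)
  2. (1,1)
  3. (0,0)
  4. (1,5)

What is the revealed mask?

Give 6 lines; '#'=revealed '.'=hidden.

Answer: #.....
.#..##
....##
....##
....##
......

Derivation:
Click 1 (3,5) count=0: revealed 8 new [(1,4) (1,5) (2,4) (2,5) (3,4) (3,5) (4,4) (4,5)] -> total=8
Click 2 (1,1) count=4: revealed 1 new [(1,1)] -> total=9
Click 3 (0,0) count=1: revealed 1 new [(0,0)] -> total=10
Click 4 (1,5) count=2: revealed 0 new [(none)] -> total=10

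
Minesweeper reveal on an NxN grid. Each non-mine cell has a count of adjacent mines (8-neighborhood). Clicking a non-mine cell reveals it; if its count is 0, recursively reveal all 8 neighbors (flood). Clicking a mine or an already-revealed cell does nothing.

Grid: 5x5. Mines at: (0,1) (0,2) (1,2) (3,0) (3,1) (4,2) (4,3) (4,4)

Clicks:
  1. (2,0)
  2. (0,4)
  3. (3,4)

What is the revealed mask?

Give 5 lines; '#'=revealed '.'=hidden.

Answer: ...##
...##
#..##
...##
.....

Derivation:
Click 1 (2,0) count=2: revealed 1 new [(2,0)] -> total=1
Click 2 (0,4) count=0: revealed 8 new [(0,3) (0,4) (1,3) (1,4) (2,3) (2,4) (3,3) (3,4)] -> total=9
Click 3 (3,4) count=2: revealed 0 new [(none)] -> total=9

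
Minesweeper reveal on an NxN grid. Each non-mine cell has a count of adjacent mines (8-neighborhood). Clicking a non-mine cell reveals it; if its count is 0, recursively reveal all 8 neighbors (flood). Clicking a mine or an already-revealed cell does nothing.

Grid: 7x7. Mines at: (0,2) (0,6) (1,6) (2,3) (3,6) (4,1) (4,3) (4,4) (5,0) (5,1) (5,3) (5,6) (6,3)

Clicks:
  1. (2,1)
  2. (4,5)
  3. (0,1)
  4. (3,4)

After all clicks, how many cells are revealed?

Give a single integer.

Click 1 (2,1) count=0: revealed 11 new [(0,0) (0,1) (1,0) (1,1) (1,2) (2,0) (2,1) (2,2) (3,0) (3,1) (3,2)] -> total=11
Click 2 (4,5) count=3: revealed 1 new [(4,5)] -> total=12
Click 3 (0,1) count=1: revealed 0 new [(none)] -> total=12
Click 4 (3,4) count=3: revealed 1 new [(3,4)] -> total=13

Answer: 13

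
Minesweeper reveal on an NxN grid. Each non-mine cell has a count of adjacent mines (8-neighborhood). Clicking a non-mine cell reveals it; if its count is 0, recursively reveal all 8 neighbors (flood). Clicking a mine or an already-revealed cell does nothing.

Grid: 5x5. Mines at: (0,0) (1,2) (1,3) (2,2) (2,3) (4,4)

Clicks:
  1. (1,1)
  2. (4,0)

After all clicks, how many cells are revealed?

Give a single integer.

Answer: 12

Derivation:
Click 1 (1,1) count=3: revealed 1 new [(1,1)] -> total=1
Click 2 (4,0) count=0: revealed 11 new [(1,0) (2,0) (2,1) (3,0) (3,1) (3,2) (3,3) (4,0) (4,1) (4,2) (4,3)] -> total=12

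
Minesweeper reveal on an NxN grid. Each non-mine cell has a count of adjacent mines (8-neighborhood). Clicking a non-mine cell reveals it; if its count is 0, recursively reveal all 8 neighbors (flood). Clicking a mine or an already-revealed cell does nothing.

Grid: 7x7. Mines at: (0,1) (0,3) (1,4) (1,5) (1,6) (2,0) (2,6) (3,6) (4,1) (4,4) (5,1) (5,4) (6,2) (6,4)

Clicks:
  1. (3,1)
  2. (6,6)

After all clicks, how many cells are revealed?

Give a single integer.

Answer: 7

Derivation:
Click 1 (3,1) count=2: revealed 1 new [(3,1)] -> total=1
Click 2 (6,6) count=0: revealed 6 new [(4,5) (4,6) (5,5) (5,6) (6,5) (6,6)] -> total=7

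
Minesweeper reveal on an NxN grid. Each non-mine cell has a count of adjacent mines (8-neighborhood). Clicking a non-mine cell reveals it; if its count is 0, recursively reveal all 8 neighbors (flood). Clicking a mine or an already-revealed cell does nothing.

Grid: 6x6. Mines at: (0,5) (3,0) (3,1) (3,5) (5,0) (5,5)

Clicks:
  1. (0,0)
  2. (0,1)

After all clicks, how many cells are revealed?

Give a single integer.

Answer: 26

Derivation:
Click 1 (0,0) count=0: revealed 26 new [(0,0) (0,1) (0,2) (0,3) (0,4) (1,0) (1,1) (1,2) (1,3) (1,4) (2,0) (2,1) (2,2) (2,3) (2,4) (3,2) (3,3) (3,4) (4,1) (4,2) (4,3) (4,4) (5,1) (5,2) (5,3) (5,4)] -> total=26
Click 2 (0,1) count=0: revealed 0 new [(none)] -> total=26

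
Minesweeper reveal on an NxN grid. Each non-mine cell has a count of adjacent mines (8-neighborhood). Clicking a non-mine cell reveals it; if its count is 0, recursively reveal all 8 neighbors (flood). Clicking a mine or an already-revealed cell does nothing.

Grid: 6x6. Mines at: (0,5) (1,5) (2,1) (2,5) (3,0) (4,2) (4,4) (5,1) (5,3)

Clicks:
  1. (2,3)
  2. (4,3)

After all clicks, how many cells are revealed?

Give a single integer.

Click 1 (2,3) count=0: revealed 16 new [(0,0) (0,1) (0,2) (0,3) (0,4) (1,0) (1,1) (1,2) (1,3) (1,4) (2,2) (2,3) (2,4) (3,2) (3,3) (3,4)] -> total=16
Click 2 (4,3) count=3: revealed 1 new [(4,3)] -> total=17

Answer: 17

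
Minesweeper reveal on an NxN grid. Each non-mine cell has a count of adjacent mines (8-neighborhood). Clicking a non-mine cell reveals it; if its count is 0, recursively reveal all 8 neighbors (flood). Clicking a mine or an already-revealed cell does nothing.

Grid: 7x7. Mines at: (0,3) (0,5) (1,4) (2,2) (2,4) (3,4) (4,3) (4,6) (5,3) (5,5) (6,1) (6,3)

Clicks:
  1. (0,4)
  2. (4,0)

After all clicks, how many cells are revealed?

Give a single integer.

Click 1 (0,4) count=3: revealed 1 new [(0,4)] -> total=1
Click 2 (4,0) count=0: revealed 17 new [(0,0) (0,1) (0,2) (1,0) (1,1) (1,2) (2,0) (2,1) (3,0) (3,1) (3,2) (4,0) (4,1) (4,2) (5,0) (5,1) (5,2)] -> total=18

Answer: 18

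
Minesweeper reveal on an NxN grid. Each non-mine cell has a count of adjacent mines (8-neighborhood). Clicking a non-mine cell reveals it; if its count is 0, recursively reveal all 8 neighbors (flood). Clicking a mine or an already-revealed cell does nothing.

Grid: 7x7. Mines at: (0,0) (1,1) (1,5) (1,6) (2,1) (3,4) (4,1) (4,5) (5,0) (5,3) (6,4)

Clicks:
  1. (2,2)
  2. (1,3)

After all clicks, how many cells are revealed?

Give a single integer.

Answer: 9

Derivation:
Click 1 (2,2) count=2: revealed 1 new [(2,2)] -> total=1
Click 2 (1,3) count=0: revealed 8 new [(0,2) (0,3) (0,4) (1,2) (1,3) (1,4) (2,3) (2,4)] -> total=9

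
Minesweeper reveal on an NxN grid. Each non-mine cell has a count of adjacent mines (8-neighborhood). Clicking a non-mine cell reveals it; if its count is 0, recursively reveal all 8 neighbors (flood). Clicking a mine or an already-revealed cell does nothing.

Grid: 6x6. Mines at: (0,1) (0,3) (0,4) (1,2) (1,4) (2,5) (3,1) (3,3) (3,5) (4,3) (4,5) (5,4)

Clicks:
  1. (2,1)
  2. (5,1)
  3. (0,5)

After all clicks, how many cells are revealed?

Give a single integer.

Click 1 (2,1) count=2: revealed 1 new [(2,1)] -> total=1
Click 2 (5,1) count=0: revealed 6 new [(4,0) (4,1) (4,2) (5,0) (5,1) (5,2)] -> total=7
Click 3 (0,5) count=2: revealed 1 new [(0,5)] -> total=8

Answer: 8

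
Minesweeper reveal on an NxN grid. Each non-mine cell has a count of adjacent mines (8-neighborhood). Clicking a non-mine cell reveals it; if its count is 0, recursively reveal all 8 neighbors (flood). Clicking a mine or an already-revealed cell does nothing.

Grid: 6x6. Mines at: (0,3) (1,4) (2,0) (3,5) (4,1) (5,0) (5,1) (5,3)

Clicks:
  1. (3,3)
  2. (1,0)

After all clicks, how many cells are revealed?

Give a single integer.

Click 1 (3,3) count=0: revealed 14 new [(1,1) (1,2) (1,3) (2,1) (2,2) (2,3) (2,4) (3,1) (3,2) (3,3) (3,4) (4,2) (4,3) (4,4)] -> total=14
Click 2 (1,0) count=1: revealed 1 new [(1,0)] -> total=15

Answer: 15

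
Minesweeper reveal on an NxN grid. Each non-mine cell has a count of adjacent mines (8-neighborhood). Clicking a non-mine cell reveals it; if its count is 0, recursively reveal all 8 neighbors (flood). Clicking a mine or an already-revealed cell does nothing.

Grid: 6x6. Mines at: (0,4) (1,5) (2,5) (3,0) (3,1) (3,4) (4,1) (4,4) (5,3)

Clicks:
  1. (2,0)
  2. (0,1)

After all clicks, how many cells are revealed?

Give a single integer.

Answer: 12

Derivation:
Click 1 (2,0) count=2: revealed 1 new [(2,0)] -> total=1
Click 2 (0,1) count=0: revealed 11 new [(0,0) (0,1) (0,2) (0,3) (1,0) (1,1) (1,2) (1,3) (2,1) (2,2) (2,3)] -> total=12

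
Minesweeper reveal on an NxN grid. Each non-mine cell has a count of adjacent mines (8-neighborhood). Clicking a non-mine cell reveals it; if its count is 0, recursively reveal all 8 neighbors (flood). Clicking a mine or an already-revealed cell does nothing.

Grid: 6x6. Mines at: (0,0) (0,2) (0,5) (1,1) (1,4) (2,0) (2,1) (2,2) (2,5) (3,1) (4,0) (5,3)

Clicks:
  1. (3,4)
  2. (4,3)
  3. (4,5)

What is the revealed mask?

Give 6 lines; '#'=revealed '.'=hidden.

Click 1 (3,4) count=1: revealed 1 new [(3,4)] -> total=1
Click 2 (4,3) count=1: revealed 1 new [(4,3)] -> total=2
Click 3 (4,5) count=0: revealed 5 new [(3,5) (4,4) (4,5) (5,4) (5,5)] -> total=7

Answer: ......
......
......
....##
...###
....##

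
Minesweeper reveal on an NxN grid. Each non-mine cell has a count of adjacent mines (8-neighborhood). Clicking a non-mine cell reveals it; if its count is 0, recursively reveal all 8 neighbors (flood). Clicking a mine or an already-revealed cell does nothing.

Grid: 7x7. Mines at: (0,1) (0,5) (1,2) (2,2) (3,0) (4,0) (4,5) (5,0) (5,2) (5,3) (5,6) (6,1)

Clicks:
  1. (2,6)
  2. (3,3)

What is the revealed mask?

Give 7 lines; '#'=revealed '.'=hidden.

Answer: .......
...####
...####
...####
.......
.......
.......

Derivation:
Click 1 (2,6) count=0: revealed 12 new [(1,3) (1,4) (1,5) (1,6) (2,3) (2,4) (2,5) (2,6) (3,3) (3,4) (3,5) (3,6)] -> total=12
Click 2 (3,3) count=1: revealed 0 new [(none)] -> total=12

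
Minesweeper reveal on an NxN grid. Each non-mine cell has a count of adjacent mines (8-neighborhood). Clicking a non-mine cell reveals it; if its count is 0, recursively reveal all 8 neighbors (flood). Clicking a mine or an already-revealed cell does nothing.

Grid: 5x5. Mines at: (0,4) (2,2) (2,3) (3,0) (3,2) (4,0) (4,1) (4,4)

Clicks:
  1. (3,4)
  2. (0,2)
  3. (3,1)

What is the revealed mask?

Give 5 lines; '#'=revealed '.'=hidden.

Answer: ####.
####.
##...
.#..#
.....

Derivation:
Click 1 (3,4) count=2: revealed 1 new [(3,4)] -> total=1
Click 2 (0,2) count=0: revealed 10 new [(0,0) (0,1) (0,2) (0,3) (1,0) (1,1) (1,2) (1,3) (2,0) (2,1)] -> total=11
Click 3 (3,1) count=5: revealed 1 new [(3,1)] -> total=12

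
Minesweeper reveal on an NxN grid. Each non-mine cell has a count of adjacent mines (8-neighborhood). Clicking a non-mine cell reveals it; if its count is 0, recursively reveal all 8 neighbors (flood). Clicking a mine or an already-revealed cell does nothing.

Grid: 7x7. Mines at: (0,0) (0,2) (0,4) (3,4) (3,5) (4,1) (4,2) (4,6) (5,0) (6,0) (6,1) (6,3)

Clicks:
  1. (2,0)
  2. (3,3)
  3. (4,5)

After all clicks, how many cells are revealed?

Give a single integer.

Click 1 (2,0) count=0: revealed 12 new [(1,0) (1,1) (1,2) (1,3) (2,0) (2,1) (2,2) (2,3) (3,0) (3,1) (3,2) (3,3)] -> total=12
Click 2 (3,3) count=2: revealed 0 new [(none)] -> total=12
Click 3 (4,5) count=3: revealed 1 new [(4,5)] -> total=13

Answer: 13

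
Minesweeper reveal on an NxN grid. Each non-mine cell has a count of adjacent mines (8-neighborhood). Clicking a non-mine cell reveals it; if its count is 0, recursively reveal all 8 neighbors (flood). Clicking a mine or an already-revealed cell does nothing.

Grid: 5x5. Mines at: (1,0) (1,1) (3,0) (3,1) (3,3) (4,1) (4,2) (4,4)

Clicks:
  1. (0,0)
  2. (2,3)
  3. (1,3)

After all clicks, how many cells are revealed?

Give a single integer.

Click 1 (0,0) count=2: revealed 1 new [(0,0)] -> total=1
Click 2 (2,3) count=1: revealed 1 new [(2,3)] -> total=2
Click 3 (1,3) count=0: revealed 8 new [(0,2) (0,3) (0,4) (1,2) (1,3) (1,4) (2,2) (2,4)] -> total=10

Answer: 10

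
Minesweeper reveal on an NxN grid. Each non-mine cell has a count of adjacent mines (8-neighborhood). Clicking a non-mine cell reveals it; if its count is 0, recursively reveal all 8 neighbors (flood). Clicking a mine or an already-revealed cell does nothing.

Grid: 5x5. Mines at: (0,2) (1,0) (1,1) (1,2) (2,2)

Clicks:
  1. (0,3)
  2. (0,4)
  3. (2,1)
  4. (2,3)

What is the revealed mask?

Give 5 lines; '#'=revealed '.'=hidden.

Answer: ...##
...##
##.##
#####
#####

Derivation:
Click 1 (0,3) count=2: revealed 1 new [(0,3)] -> total=1
Click 2 (0,4) count=0: revealed 17 new [(0,4) (1,3) (1,4) (2,0) (2,1) (2,3) (2,4) (3,0) (3,1) (3,2) (3,3) (3,4) (4,0) (4,1) (4,2) (4,3) (4,4)] -> total=18
Click 3 (2,1) count=4: revealed 0 new [(none)] -> total=18
Click 4 (2,3) count=2: revealed 0 new [(none)] -> total=18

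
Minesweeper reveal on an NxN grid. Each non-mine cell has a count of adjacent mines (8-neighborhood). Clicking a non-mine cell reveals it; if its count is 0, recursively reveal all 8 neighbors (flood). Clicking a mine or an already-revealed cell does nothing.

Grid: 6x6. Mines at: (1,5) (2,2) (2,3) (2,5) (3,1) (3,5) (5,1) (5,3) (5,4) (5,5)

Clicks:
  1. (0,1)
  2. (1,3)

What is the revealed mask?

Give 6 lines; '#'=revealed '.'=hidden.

Click 1 (0,1) count=0: revealed 12 new [(0,0) (0,1) (0,2) (0,3) (0,4) (1,0) (1,1) (1,2) (1,3) (1,4) (2,0) (2,1)] -> total=12
Click 2 (1,3) count=2: revealed 0 new [(none)] -> total=12

Answer: #####.
#####.
##....
......
......
......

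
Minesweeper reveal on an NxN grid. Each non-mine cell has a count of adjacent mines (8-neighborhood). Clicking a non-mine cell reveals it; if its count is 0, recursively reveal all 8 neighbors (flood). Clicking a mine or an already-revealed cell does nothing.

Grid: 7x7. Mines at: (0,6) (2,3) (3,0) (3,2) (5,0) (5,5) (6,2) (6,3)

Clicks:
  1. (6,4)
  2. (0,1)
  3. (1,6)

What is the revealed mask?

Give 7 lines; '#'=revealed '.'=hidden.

Answer: ######.
#######
###....
.......
.......
.......
....#..

Derivation:
Click 1 (6,4) count=2: revealed 1 new [(6,4)] -> total=1
Click 2 (0,1) count=0: revealed 15 new [(0,0) (0,1) (0,2) (0,3) (0,4) (0,5) (1,0) (1,1) (1,2) (1,3) (1,4) (1,5) (2,0) (2,1) (2,2)] -> total=16
Click 3 (1,6) count=1: revealed 1 new [(1,6)] -> total=17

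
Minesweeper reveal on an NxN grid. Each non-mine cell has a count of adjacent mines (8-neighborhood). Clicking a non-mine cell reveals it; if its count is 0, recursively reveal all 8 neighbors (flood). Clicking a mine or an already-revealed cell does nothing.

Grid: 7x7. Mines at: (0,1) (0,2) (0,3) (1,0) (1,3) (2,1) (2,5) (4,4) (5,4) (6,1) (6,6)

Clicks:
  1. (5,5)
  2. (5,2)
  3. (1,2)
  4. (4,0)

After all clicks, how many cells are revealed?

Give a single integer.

Click 1 (5,5) count=3: revealed 1 new [(5,5)] -> total=1
Click 2 (5,2) count=1: revealed 1 new [(5,2)] -> total=2
Click 3 (1,2) count=5: revealed 1 new [(1,2)] -> total=3
Click 4 (4,0) count=0: revealed 11 new [(3,0) (3,1) (3,2) (3,3) (4,0) (4,1) (4,2) (4,3) (5,0) (5,1) (5,3)] -> total=14

Answer: 14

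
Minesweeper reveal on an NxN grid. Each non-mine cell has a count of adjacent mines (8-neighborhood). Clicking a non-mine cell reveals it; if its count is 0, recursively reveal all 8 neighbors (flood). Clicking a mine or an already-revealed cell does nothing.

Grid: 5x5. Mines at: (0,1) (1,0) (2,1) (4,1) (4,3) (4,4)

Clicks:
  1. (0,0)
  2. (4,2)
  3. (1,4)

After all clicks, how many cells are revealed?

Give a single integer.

Click 1 (0,0) count=2: revealed 1 new [(0,0)] -> total=1
Click 2 (4,2) count=2: revealed 1 new [(4,2)] -> total=2
Click 3 (1,4) count=0: revealed 12 new [(0,2) (0,3) (0,4) (1,2) (1,3) (1,4) (2,2) (2,3) (2,4) (3,2) (3,3) (3,4)] -> total=14

Answer: 14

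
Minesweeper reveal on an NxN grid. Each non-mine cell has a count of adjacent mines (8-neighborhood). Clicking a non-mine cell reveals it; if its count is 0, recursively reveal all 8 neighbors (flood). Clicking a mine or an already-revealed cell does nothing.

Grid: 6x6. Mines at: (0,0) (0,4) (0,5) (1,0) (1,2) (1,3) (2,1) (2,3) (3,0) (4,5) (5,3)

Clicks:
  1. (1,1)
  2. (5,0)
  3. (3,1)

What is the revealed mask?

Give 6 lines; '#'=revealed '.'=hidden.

Click 1 (1,1) count=4: revealed 1 new [(1,1)] -> total=1
Click 2 (5,0) count=0: revealed 6 new [(4,0) (4,1) (4,2) (5,0) (5,1) (5,2)] -> total=7
Click 3 (3,1) count=2: revealed 1 new [(3,1)] -> total=8

Answer: ......
.#....
......
.#....
###...
###...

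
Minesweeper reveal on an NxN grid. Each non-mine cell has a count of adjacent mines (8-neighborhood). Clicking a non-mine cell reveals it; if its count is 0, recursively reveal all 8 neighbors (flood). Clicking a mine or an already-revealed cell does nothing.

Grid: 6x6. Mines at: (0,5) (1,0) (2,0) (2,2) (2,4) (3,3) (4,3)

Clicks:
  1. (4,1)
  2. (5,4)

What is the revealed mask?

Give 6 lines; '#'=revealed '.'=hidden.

Click 1 (4,1) count=0: revealed 9 new [(3,0) (3,1) (3,2) (4,0) (4,1) (4,2) (5,0) (5,1) (5,2)] -> total=9
Click 2 (5,4) count=1: revealed 1 new [(5,4)] -> total=10

Answer: ......
......
......
###...
###...
###.#.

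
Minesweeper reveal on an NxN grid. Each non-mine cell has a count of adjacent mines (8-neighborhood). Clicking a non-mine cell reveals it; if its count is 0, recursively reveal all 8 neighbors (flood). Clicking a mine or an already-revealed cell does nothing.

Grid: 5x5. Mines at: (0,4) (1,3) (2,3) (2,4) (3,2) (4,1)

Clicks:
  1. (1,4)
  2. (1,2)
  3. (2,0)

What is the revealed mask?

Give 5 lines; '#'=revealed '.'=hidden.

Click 1 (1,4) count=4: revealed 1 new [(1,4)] -> total=1
Click 2 (1,2) count=2: revealed 1 new [(1,2)] -> total=2
Click 3 (2,0) count=0: revealed 10 new [(0,0) (0,1) (0,2) (1,0) (1,1) (2,0) (2,1) (2,2) (3,0) (3,1)] -> total=12

Answer: ###..
###.#
###..
##...
.....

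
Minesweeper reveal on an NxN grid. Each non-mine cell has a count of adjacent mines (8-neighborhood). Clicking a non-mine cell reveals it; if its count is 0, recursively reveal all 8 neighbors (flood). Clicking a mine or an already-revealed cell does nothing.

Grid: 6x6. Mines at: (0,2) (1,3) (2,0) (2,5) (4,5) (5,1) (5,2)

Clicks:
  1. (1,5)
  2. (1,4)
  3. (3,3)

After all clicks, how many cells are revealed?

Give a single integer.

Click 1 (1,5) count=1: revealed 1 new [(1,5)] -> total=1
Click 2 (1,4) count=2: revealed 1 new [(1,4)] -> total=2
Click 3 (3,3) count=0: revealed 12 new [(2,1) (2,2) (2,3) (2,4) (3,1) (3,2) (3,3) (3,4) (4,1) (4,2) (4,3) (4,4)] -> total=14

Answer: 14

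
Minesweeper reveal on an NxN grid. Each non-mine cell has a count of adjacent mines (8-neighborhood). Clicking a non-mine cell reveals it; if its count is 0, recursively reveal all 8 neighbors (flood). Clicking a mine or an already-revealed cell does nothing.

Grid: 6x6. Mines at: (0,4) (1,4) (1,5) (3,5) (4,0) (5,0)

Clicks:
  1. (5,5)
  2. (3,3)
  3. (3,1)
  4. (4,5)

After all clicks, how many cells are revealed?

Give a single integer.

Click 1 (5,5) count=0: revealed 28 new [(0,0) (0,1) (0,2) (0,3) (1,0) (1,1) (1,2) (1,3) (2,0) (2,1) (2,2) (2,3) (2,4) (3,0) (3,1) (3,2) (3,3) (3,4) (4,1) (4,2) (4,3) (4,4) (4,5) (5,1) (5,2) (5,3) (5,4) (5,5)] -> total=28
Click 2 (3,3) count=0: revealed 0 new [(none)] -> total=28
Click 3 (3,1) count=1: revealed 0 new [(none)] -> total=28
Click 4 (4,5) count=1: revealed 0 new [(none)] -> total=28

Answer: 28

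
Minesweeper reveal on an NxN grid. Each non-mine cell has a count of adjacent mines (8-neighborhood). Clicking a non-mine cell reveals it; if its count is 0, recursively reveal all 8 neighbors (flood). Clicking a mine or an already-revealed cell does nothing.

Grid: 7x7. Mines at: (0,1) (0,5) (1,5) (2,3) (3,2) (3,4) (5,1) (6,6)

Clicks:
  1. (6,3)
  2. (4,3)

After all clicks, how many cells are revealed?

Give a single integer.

Answer: 12

Derivation:
Click 1 (6,3) count=0: revealed 12 new [(4,2) (4,3) (4,4) (4,5) (5,2) (5,3) (5,4) (5,5) (6,2) (6,3) (6,4) (6,5)] -> total=12
Click 2 (4,3) count=2: revealed 0 new [(none)] -> total=12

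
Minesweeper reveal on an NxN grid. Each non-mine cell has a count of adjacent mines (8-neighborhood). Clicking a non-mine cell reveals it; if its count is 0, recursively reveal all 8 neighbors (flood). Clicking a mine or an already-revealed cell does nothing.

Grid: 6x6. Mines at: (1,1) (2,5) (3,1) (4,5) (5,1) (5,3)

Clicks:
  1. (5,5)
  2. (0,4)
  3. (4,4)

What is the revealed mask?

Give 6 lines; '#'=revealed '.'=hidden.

Answer: ..####
..####
..###.
..###.
..###.
.....#

Derivation:
Click 1 (5,5) count=1: revealed 1 new [(5,5)] -> total=1
Click 2 (0,4) count=0: revealed 17 new [(0,2) (0,3) (0,4) (0,5) (1,2) (1,3) (1,4) (1,5) (2,2) (2,3) (2,4) (3,2) (3,3) (3,4) (4,2) (4,3) (4,4)] -> total=18
Click 3 (4,4) count=2: revealed 0 new [(none)] -> total=18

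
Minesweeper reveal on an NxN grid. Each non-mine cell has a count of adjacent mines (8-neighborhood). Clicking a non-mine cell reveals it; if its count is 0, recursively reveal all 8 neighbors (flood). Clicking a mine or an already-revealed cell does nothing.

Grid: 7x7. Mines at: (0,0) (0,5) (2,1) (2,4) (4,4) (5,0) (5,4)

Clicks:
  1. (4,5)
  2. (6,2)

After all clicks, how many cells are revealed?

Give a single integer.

Answer: 13

Derivation:
Click 1 (4,5) count=2: revealed 1 new [(4,5)] -> total=1
Click 2 (6,2) count=0: revealed 12 new [(3,1) (3,2) (3,3) (4,1) (4,2) (4,3) (5,1) (5,2) (5,3) (6,1) (6,2) (6,3)] -> total=13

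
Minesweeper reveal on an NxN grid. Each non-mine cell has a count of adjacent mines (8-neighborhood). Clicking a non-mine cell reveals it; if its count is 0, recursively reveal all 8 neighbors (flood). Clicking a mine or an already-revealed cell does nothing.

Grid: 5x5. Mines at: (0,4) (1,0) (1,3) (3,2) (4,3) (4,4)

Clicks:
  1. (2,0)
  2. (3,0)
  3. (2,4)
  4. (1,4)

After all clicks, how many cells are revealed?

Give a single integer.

Answer: 8

Derivation:
Click 1 (2,0) count=1: revealed 1 new [(2,0)] -> total=1
Click 2 (3,0) count=0: revealed 5 new [(2,1) (3,0) (3,1) (4,0) (4,1)] -> total=6
Click 3 (2,4) count=1: revealed 1 new [(2,4)] -> total=7
Click 4 (1,4) count=2: revealed 1 new [(1,4)] -> total=8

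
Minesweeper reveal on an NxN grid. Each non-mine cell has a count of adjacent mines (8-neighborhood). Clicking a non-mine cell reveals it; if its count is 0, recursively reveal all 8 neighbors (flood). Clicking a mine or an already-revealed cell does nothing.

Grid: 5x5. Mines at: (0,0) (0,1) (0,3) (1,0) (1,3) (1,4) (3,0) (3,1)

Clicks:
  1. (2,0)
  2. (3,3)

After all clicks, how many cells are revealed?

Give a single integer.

Answer: 10

Derivation:
Click 1 (2,0) count=3: revealed 1 new [(2,0)] -> total=1
Click 2 (3,3) count=0: revealed 9 new [(2,2) (2,3) (2,4) (3,2) (3,3) (3,4) (4,2) (4,3) (4,4)] -> total=10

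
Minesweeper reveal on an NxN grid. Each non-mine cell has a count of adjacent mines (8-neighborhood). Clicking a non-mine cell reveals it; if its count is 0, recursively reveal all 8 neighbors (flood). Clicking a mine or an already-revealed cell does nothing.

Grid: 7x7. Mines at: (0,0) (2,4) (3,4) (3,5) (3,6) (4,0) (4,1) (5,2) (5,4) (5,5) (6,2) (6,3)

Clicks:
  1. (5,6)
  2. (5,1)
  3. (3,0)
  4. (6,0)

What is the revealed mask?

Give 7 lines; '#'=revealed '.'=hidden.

Click 1 (5,6) count=1: revealed 1 new [(5,6)] -> total=1
Click 2 (5,1) count=4: revealed 1 new [(5,1)] -> total=2
Click 3 (3,0) count=2: revealed 1 new [(3,0)] -> total=3
Click 4 (6,0) count=0: revealed 3 new [(5,0) (6,0) (6,1)] -> total=6

Answer: .......
.......
.......
#......
.......
##....#
##.....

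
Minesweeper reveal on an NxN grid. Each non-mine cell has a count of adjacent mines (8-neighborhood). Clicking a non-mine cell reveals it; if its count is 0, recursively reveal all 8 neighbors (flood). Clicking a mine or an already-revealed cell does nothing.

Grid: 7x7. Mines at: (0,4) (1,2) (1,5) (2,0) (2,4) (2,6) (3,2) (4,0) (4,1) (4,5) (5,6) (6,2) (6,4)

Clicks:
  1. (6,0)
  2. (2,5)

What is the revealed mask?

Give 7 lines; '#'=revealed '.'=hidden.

Click 1 (6,0) count=0: revealed 4 new [(5,0) (5,1) (6,0) (6,1)] -> total=4
Click 2 (2,5) count=3: revealed 1 new [(2,5)] -> total=5

Answer: .......
.......
.....#.
.......
.......
##.....
##.....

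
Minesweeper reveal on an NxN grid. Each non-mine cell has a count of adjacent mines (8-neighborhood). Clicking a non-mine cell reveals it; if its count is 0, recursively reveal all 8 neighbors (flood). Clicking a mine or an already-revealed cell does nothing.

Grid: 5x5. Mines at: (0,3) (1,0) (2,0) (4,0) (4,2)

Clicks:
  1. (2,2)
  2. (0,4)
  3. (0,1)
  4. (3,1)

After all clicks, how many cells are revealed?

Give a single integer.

Click 1 (2,2) count=0: revealed 14 new [(1,1) (1,2) (1,3) (1,4) (2,1) (2,2) (2,3) (2,4) (3,1) (3,2) (3,3) (3,4) (4,3) (4,4)] -> total=14
Click 2 (0,4) count=1: revealed 1 new [(0,4)] -> total=15
Click 3 (0,1) count=1: revealed 1 new [(0,1)] -> total=16
Click 4 (3,1) count=3: revealed 0 new [(none)] -> total=16

Answer: 16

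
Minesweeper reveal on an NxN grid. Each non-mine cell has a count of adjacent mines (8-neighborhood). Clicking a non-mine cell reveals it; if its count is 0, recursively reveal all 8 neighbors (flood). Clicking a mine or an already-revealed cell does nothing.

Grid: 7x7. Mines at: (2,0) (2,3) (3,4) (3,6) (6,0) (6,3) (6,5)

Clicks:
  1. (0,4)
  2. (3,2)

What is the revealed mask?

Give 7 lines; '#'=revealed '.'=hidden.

Answer: #######
#######
....###
..#....
.......
.......
.......

Derivation:
Click 1 (0,4) count=0: revealed 17 new [(0,0) (0,1) (0,2) (0,3) (0,4) (0,5) (0,6) (1,0) (1,1) (1,2) (1,3) (1,4) (1,5) (1,6) (2,4) (2,5) (2,6)] -> total=17
Click 2 (3,2) count=1: revealed 1 new [(3,2)] -> total=18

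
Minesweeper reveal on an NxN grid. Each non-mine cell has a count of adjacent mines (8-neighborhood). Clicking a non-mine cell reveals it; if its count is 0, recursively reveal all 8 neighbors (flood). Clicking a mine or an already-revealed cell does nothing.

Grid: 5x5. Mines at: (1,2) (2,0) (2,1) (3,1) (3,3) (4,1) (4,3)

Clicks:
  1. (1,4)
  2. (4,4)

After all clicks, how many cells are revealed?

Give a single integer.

Answer: 7

Derivation:
Click 1 (1,4) count=0: revealed 6 new [(0,3) (0,4) (1,3) (1,4) (2,3) (2,4)] -> total=6
Click 2 (4,4) count=2: revealed 1 new [(4,4)] -> total=7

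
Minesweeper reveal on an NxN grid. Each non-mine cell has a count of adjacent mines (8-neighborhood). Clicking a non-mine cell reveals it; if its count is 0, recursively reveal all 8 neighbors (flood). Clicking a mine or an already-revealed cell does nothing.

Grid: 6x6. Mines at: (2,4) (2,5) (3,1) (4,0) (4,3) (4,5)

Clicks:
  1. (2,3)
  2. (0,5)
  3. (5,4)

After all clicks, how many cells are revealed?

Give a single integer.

Answer: 17

Derivation:
Click 1 (2,3) count=1: revealed 1 new [(2,3)] -> total=1
Click 2 (0,5) count=0: revealed 15 new [(0,0) (0,1) (0,2) (0,3) (0,4) (0,5) (1,0) (1,1) (1,2) (1,3) (1,4) (1,5) (2,0) (2,1) (2,2)] -> total=16
Click 3 (5,4) count=2: revealed 1 new [(5,4)] -> total=17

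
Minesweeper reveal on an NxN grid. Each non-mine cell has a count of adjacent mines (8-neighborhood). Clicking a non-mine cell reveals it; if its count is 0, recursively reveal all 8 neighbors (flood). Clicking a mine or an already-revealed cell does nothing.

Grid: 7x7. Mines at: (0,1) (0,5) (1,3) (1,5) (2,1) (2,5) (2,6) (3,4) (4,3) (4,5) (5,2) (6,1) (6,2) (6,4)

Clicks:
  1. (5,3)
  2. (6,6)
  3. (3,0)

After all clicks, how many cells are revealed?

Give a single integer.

Click 1 (5,3) count=4: revealed 1 new [(5,3)] -> total=1
Click 2 (6,6) count=0: revealed 4 new [(5,5) (5,6) (6,5) (6,6)] -> total=5
Click 3 (3,0) count=1: revealed 1 new [(3,0)] -> total=6

Answer: 6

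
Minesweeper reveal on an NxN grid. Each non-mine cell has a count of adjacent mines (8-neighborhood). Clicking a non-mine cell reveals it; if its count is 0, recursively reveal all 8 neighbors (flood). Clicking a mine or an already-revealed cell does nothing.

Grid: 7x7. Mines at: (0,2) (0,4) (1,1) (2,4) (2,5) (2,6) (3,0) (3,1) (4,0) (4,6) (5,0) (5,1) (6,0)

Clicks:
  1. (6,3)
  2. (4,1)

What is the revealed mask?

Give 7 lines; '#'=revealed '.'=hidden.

Click 1 (6,3) count=0: revealed 18 new [(3,2) (3,3) (3,4) (3,5) (4,2) (4,3) (4,4) (4,5) (5,2) (5,3) (5,4) (5,5) (5,6) (6,2) (6,3) (6,4) (6,5) (6,6)] -> total=18
Click 2 (4,1) count=5: revealed 1 new [(4,1)] -> total=19

Answer: .......
.......
.......
..####.
.#####.
..#####
..#####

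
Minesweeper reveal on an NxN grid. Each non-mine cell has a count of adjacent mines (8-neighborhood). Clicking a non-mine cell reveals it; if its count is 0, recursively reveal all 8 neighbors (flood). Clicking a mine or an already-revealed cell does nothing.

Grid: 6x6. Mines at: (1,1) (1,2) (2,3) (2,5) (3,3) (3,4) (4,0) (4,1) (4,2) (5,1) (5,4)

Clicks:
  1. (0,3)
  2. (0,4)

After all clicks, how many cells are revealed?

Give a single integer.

Click 1 (0,3) count=1: revealed 1 new [(0,3)] -> total=1
Click 2 (0,4) count=0: revealed 5 new [(0,4) (0,5) (1,3) (1,4) (1,5)] -> total=6

Answer: 6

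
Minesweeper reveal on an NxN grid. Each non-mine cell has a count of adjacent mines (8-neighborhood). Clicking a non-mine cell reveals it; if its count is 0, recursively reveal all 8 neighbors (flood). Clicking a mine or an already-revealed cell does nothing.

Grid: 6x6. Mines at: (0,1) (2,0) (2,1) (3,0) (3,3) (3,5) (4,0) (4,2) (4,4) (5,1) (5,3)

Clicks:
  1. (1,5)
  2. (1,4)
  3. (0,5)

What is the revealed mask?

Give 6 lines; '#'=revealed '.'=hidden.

Click 1 (1,5) count=0: revealed 12 new [(0,2) (0,3) (0,4) (0,5) (1,2) (1,3) (1,4) (1,5) (2,2) (2,3) (2,4) (2,5)] -> total=12
Click 2 (1,4) count=0: revealed 0 new [(none)] -> total=12
Click 3 (0,5) count=0: revealed 0 new [(none)] -> total=12

Answer: ..####
..####
..####
......
......
......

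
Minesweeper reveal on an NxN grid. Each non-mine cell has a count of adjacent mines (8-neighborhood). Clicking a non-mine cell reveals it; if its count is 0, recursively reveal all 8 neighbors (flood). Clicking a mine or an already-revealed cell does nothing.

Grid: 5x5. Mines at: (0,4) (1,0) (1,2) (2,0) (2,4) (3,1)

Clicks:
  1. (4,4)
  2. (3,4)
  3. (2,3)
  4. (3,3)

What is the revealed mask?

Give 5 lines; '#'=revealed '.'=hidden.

Answer: .....
.....
...#.
..###
..###

Derivation:
Click 1 (4,4) count=0: revealed 6 new [(3,2) (3,3) (3,4) (4,2) (4,3) (4,4)] -> total=6
Click 2 (3,4) count=1: revealed 0 new [(none)] -> total=6
Click 3 (2,3) count=2: revealed 1 new [(2,3)] -> total=7
Click 4 (3,3) count=1: revealed 0 new [(none)] -> total=7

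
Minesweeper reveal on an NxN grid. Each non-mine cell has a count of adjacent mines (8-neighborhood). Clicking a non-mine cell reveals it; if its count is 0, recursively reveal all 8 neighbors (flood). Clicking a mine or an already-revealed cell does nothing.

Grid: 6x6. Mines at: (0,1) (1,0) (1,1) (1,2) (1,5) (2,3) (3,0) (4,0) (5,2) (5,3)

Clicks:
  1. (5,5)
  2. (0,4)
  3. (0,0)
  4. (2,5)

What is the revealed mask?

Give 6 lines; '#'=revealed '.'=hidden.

Answer: #...#.
......
....##
....##
....##
....##

Derivation:
Click 1 (5,5) count=0: revealed 8 new [(2,4) (2,5) (3,4) (3,5) (4,4) (4,5) (5,4) (5,5)] -> total=8
Click 2 (0,4) count=1: revealed 1 new [(0,4)] -> total=9
Click 3 (0,0) count=3: revealed 1 new [(0,0)] -> total=10
Click 4 (2,5) count=1: revealed 0 new [(none)] -> total=10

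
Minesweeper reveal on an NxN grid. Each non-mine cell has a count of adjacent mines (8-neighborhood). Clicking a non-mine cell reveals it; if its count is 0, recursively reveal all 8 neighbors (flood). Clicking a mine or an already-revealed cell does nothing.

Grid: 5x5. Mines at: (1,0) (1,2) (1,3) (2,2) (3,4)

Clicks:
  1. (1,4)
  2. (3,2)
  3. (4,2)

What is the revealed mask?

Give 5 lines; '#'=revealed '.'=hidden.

Answer: .....
....#
##...
####.
####.

Derivation:
Click 1 (1,4) count=1: revealed 1 new [(1,4)] -> total=1
Click 2 (3,2) count=1: revealed 1 new [(3,2)] -> total=2
Click 3 (4,2) count=0: revealed 9 new [(2,0) (2,1) (3,0) (3,1) (3,3) (4,0) (4,1) (4,2) (4,3)] -> total=11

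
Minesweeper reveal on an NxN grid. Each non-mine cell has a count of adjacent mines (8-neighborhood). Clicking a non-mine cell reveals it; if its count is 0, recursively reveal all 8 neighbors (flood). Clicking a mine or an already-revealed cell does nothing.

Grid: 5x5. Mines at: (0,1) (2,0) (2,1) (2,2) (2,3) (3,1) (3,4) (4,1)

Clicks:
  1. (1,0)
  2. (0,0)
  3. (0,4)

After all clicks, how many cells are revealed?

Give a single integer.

Click 1 (1,0) count=3: revealed 1 new [(1,0)] -> total=1
Click 2 (0,0) count=1: revealed 1 new [(0,0)] -> total=2
Click 3 (0,4) count=0: revealed 6 new [(0,2) (0,3) (0,4) (1,2) (1,3) (1,4)] -> total=8

Answer: 8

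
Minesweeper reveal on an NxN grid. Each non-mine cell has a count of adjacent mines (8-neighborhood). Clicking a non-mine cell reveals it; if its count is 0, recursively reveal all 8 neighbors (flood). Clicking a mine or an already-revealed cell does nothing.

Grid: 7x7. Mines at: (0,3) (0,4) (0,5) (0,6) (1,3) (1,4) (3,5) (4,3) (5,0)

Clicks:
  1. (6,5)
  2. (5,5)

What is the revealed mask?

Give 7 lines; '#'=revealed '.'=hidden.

Click 1 (6,5) count=0: revealed 15 new [(4,4) (4,5) (4,6) (5,1) (5,2) (5,3) (5,4) (5,5) (5,6) (6,1) (6,2) (6,3) (6,4) (6,5) (6,6)] -> total=15
Click 2 (5,5) count=0: revealed 0 new [(none)] -> total=15

Answer: .......
.......
.......
.......
....###
.######
.######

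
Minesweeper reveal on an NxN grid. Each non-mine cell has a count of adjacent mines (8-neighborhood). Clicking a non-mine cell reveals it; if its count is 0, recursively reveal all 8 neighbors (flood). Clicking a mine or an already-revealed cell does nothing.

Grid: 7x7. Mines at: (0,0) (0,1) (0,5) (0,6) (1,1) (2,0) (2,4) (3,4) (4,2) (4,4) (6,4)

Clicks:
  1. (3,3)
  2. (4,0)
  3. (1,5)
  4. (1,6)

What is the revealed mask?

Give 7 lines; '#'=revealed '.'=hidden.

Answer: .......
.....##
.......
##.#...
##.....
####...
####...

Derivation:
Click 1 (3,3) count=4: revealed 1 new [(3,3)] -> total=1
Click 2 (4,0) count=0: revealed 12 new [(3,0) (3,1) (4,0) (4,1) (5,0) (5,1) (5,2) (5,3) (6,0) (6,1) (6,2) (6,3)] -> total=13
Click 3 (1,5) count=3: revealed 1 new [(1,5)] -> total=14
Click 4 (1,6) count=2: revealed 1 new [(1,6)] -> total=15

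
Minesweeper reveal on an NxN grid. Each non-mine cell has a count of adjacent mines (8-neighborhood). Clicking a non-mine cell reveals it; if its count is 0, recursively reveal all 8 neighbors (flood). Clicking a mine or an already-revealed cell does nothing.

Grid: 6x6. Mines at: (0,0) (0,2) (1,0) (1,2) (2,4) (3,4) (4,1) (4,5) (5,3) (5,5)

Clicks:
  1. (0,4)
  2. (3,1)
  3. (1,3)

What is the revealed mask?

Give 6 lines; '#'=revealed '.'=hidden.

Answer: ...###
...###
......
.#....
......
......

Derivation:
Click 1 (0,4) count=0: revealed 6 new [(0,3) (0,4) (0,5) (1,3) (1,4) (1,5)] -> total=6
Click 2 (3,1) count=1: revealed 1 new [(3,1)] -> total=7
Click 3 (1,3) count=3: revealed 0 new [(none)] -> total=7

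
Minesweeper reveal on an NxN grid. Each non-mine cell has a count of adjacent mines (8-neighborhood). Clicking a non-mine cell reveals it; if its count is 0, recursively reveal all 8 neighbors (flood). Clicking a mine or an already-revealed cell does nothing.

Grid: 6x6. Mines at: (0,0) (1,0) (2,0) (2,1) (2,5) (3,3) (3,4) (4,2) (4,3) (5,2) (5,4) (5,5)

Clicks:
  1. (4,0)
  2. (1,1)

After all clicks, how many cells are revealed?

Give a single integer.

Click 1 (4,0) count=0: revealed 6 new [(3,0) (3,1) (4,0) (4,1) (5,0) (5,1)] -> total=6
Click 2 (1,1) count=4: revealed 1 new [(1,1)] -> total=7

Answer: 7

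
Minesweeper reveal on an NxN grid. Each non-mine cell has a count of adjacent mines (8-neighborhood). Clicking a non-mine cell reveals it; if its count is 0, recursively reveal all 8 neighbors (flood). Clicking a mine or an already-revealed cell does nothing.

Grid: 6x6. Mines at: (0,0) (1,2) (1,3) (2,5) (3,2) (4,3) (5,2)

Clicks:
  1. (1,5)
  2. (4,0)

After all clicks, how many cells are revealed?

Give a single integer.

Answer: 11

Derivation:
Click 1 (1,5) count=1: revealed 1 new [(1,5)] -> total=1
Click 2 (4,0) count=0: revealed 10 new [(1,0) (1,1) (2,0) (2,1) (3,0) (3,1) (4,0) (4,1) (5,0) (5,1)] -> total=11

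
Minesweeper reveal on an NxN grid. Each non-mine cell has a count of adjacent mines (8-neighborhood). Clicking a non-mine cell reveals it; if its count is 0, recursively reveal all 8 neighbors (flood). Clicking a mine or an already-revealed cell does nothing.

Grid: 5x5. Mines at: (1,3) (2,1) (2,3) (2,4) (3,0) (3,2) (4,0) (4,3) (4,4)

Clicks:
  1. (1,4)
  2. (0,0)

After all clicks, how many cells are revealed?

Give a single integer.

Click 1 (1,4) count=3: revealed 1 new [(1,4)] -> total=1
Click 2 (0,0) count=0: revealed 6 new [(0,0) (0,1) (0,2) (1,0) (1,1) (1,2)] -> total=7

Answer: 7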